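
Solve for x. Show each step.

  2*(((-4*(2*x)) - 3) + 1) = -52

Step 1. [2*(((-4*(2*x)) - 3) + 1) = -52] 2 out front; divide by 2 ⇒ div: ((-4*(2*x)) - 3) + 1 = -26.
Step 2. [((-4*(2*x)) - 3) + 1 = -26] subtract 1: x sits inside (… + 1), so sub: (-4*(2*x)) - 3 = -27.
Step 3. [(-4*(2*x)) - 3 = -27] add 3: x sits inside (… - 3), so sub: -4*(2*x) = -24.
Step 4. [-4*(2*x) = -24] divide by the outer -4. So div: 2*x = 6.
Step 5. [2*x = 6] 2 out front; divide by 2. So div: x = 3.

Answer: x ∈ {3}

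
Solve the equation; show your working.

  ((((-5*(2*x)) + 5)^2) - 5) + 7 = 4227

Step 1. [((((-5*(2*x)) + 5)^2) - 5) + 7 = 4227] subtract 7: x sits inside (… + 7), so sub: (((-5*(2*x)) + 5)^2) - 5 = 4220.
Step 2. [(((-5*(2*x)) + 5)^2) - 5 = 4220] 5 comes off first (add 5) ⇒ sub: ((-5*(2*x)) + 5)^2 = 4225.
Step 3. [((-5*(2*x)) + 5)^2 = 4225] 4225 ≥ 0, LHS is (·)² — take ±√ ⇒ sqrt: (-5*(2*x)) + 5 = 65 or -65.
Step 4. [(-5*(2*x)) + 5 = 65 or -65] -5 divides every term; factor it out, so factor: (2*x) - 1 = -13 or 13.
Step 5. [(2*x) - 1 = -13 or 13] peel the -1: add 1 from each side. So sub: 2*x = -12 or 14.
Step 6. [2*x = -12 or 14] LHS = 2·(…); ÷2 both sides, so div: x = -6 or 7.

Answer: x ∈ {-6, 7}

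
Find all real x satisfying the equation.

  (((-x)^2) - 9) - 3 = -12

Step 1. [(((-x)^2) - 9) - 3 = -12] add 3: x sits inside (… - 3), so sub: ((-x)^2) - 9 = -9.
Step 2. [((-x)^2) - 9 = -9] add 9: x sits inside (… - 9), so sub: (-x)^2 = 0.
Step 3. [(-x)^2 = 0] LHS squared, RHS 0 ≥ 0: apply √ (±), so sqrt: -x = 0.
Step 4. [-x = 0] leading − — multiply by −1. So neg: x = 0.

Answer: x ∈ {0}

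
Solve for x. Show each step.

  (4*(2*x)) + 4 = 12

Step 1. [(4*(2*x)) + 4 = 12] common factor 4 (LHS and 12) — divide through. So factor: (2*x) + 1 = 3.
Step 2. [(2*x) + 1 = 3] +1 is outermost — subtract 1 both sides. So sub: 2*x = 2.
Step 3. [2*x = 2] 2·(inner) — divide through by 2. So div: x = 1.

Answer: x ∈ {1}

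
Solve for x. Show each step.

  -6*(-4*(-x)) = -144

Step 1. [-6*(-4*(-x)) = -144] leading coefficient -6: divide by -6, so div: -4*(-x) = 24.
Step 2. [-4*(-x) = 24] leading coefficient -4: divide by -4, so div: -x = -6.
Step 3. [-x = -6] LHS negated; negate both sides, so neg: x = 6.

Answer: x ∈ {6}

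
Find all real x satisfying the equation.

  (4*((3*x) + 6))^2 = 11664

Step 1. [(4*((3*x) + 6))^2 = 11664] √ both sides: 11664 ≥ 0 gives two branches, so sqrt: 4*((3*x) + 6) = 108 or -108.
Step 2. [4*((3*x) + 6) = 108 or -108] 4·(inner) — divide through by 4. So div: (3*x) + 6 = 27 or -27.
Step 3. [(3*x) + 6 = 27 or -27] 6 comes off first (subtract 6) ⇒ sub: 3*x = 21 or -33.
Step 4. [3*x = 21 or -33] LHS = 3·(…); ÷3 both sides, so div: x = 7 or -11.

Answer: x ∈ {-11, 7}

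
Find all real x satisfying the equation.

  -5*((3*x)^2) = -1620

Step 1. [-5*((3*x)^2) = -1620] -5·(inner) — divide through by -5 ⇒ div: (3*x)^2 = 324.
Step 2. [(3*x)^2 = 324] 324 ≥ 0, LHS is (·)² — take ±√. So sqrt: 3*x = 18 or -18.
Step 3. [3*x = 18 or -18] divide by the outer 3. So div: x = 6 or -6.

Answer: x ∈ {-6, 6}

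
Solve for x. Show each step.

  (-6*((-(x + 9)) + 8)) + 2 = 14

Step 1. [(-6*((-(x + 9)) + 8)) + 2 = 14] 2 comes off first (subtract 2) ⇒ sub: -6*((-(x + 9)) + 8) = 12.
Step 2. [-6*((-(x + 9)) + 8) = 12] LHS = -6·(…); ÷-6 both sides, so div: (-(x + 9)) + 8 = -2.
Step 3. [(-(x + 9)) + 8 = -2] the outer +8 inverts by subtracting 8. So sub: -(x + 9) = -10.
Step 4. [-(x + 9) = -10] flip signs both sides ⇒ neg: x + 9 = 10.
Step 5. [x + 9 = 10] the outer +9 inverts by subtracting 9. So sub: x = 1.

Answer: x ∈ {1}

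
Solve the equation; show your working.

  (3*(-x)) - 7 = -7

Step 1. [(3*(-x)) - 7 = -7] -7 is outermost — add 7 both sides, so sub: 3*(-x) = 0.
Step 2. [3*(-x) = 0] 3·(inner) — divide through by 3 ⇒ div: -x = 0.
Step 3. [-x = 0] leading − — multiply by −1, so neg: x = 0.

Answer: x ∈ {0}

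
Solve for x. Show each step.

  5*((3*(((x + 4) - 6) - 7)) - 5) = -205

Step 1. [5*((3*(((x + 4) - 6) - 7)) - 5) = -205] LHS = 5·(…); ÷5 both sides. So div: (3*(((x + 4) - 6) - 7)) - 5 = -41.
Step 2. [(3*(((x + 4) - 6) - 7)) - 5 = -41] the outer -5 inverts by adding 5. So sub: 3*(((x + 4) - 6) - 7) = -36.
Step 3. [3*(((x + 4) - 6) - 7) = -36] divide by the outer 3, so div: ((x + 4) - 6) - 7 = -12.
Step 4. [((x + 4) - 6) - 7 = -12] peel the -7: add 7 from each side. So sub: (x + 4) - 6 = -5.
Step 5. [(x + 4) - 6 = -5] peel the -6: add 6 from each side, so sub: x + 4 = 1.
Step 6. [x + 4 = 1] subtract 4: x sits inside (… + 4) ⇒ sub: x = -3.

Answer: x ∈ {-3}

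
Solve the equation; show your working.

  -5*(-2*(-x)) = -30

Step 1. [-5*(-2*(-x)) = -30] LHS = -5·(…); ÷-5 both sides, so div: -2*(-x) = 6.
Step 2. [-2*(-x) = 6] -2 out front; divide by -2. So div: -x = -3.
Step 3. [-x = -3] leading − — multiply by −1, so neg: x = 3.

Answer: x ∈ {3}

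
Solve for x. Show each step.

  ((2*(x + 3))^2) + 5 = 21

Step 1. [((2*(x + 3))^2) + 5 = 21] +5 is outermost — subtract 5 both sides, so sub: (2*(x + 3))^2 = 16.
Step 2. [(2*(x + 3))^2 = 16] √ both sides: 16 ≥ 0 gives two branches. So sqrt: 2*(x + 3) = 4 or -4.
Step 3. [2*(x + 3) = 4 or -4] leading coefficient 2: divide by 2. So div: x + 3 = 2 or -2.
Step 4. [x + 3 = 2 or -2] subtract 3: x sits inside (… + 3) ⇒ sub: x = -1 or -5.

Answer: x ∈ {-5, -1}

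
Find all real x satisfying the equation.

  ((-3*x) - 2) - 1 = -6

Step 1. [((-3*x) - 2) - 1 = -6] peel the -1: add 1 from each side, so sub: (-3*x) - 2 = -5.
Step 2. [(-3*x) - 2 = -5] add 2: x sits inside (… - 2). So sub: -3*x = -3.
Step 3. [-3*x = -3] LHS = -3·(…); ÷-3 both sides, so div: x = 1.

Answer: x ∈ {1}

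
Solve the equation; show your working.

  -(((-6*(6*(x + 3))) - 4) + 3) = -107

Step 1. [-(((-6*(6*(x + 3))) - 4) + 3) = -107] leading − — multiply by −1. So neg: ((-6*(6*(x + 3))) - 4) + 3 = 107.
Step 2. [((-6*(6*(x + 3))) - 4) + 3 = 107] +3 is outermost — subtract 3 both sides ⇒ sub: (-6*(6*(x + 3))) - 4 = 104.
Step 3. [(-6*(6*(x + 3))) - 4 = 104] the outer -4 inverts by adding 4. So sub: -6*(6*(x + 3)) = 108.
Step 4. [-6*(6*(x + 3)) = 108] divide by the outer -6, so div: 6*(x + 3) = -18.
Step 5. [6*(x + 3) = -18] 6 out front; divide by 6. So div: x + 3 = -3.
Step 6. [x + 3 = -3] +3 is outermost — subtract 3 both sides, so sub: x = -6.

Answer: x ∈ {-6}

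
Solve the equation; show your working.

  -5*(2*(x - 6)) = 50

Step 1. [-5*(2*(x - 6)) = 50] divide by the outer -5 ⇒ div: 2*(x - 6) = -10.
Step 2. [2*(x - 6) = -10] divide by the outer 2, so div: x - 6 = -5.
Step 3. [x - 6 = -5] peel the -6: add 6 from each side. So sub: x = 1.

Answer: x ∈ {1}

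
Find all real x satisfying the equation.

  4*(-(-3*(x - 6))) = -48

Step 1. [4*(-(-3*(x - 6))) = -48] leading coefficient 4: divide by 4. So div: -(-3*(x - 6)) = -12.
Step 2. [-(-3*(x - 6)) = -12] LHS negated; negate both sides, so neg: -3*(x - 6) = 12.
Step 3. [-3*(x - 6) = 12] divide by the outer -3 ⇒ div: x - 6 = -4.
Step 4. [x - 6 = -4] add 6: x sits inside (… - 6) ⇒ sub: x = 2.

Answer: x ∈ {2}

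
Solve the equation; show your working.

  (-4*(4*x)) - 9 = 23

Step 1. [(-4*(4*x)) - 9 = 23] add 9: x sits inside (… - 9) ⇒ sub: -4*(4*x) = 32.
Step 2. [-4*(4*x) = 32] LHS = -4·(…); ÷-4 both sides. So div: 4*x = -8.
Step 3. [4*x = -8] 4 out front; divide by 4. So div: x = -2.

Answer: x ∈ {-2}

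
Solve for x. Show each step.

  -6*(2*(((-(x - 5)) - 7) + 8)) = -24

Step 1. [-6*(2*(((-(x - 5)) - 7) + 8)) = -24] LHS = -6·(…); ÷-6 both sides. So div: 2*(((-(x - 5)) - 7) + 8) = 4.
Step 2. [2*(((-(x - 5)) - 7) + 8) = 4] LHS = 2·(…); ÷2 both sides. So div: ((-(x - 5)) - 7) + 8 = 2.
Step 3. [((-(x - 5)) - 7) + 8 = 2] +8 is outermost — subtract 8 both sides, so sub: (-(x - 5)) - 7 = -6.
Step 4. [(-(x - 5)) - 7 = -6] peel the -7: add 7 from each side. So sub: -(x - 5) = 1.
Step 5. [-(x - 5) = 1] leading − — multiply by −1. So neg: x - 5 = -1.
Step 6. [x - 5 = -1] peel the -5: add 5 from each side, so sub: x = 4.

Answer: x ∈ {4}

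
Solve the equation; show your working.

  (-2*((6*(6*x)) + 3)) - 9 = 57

Step 1. [(-2*((6*(6*x)) + 3)) - 9 = 57] the outer -9 inverts by adding 9, so sub: -2*((6*(6*x)) + 3) = 66.
Step 2. [-2*((6*(6*x)) + 3) = 66] divide by the outer -2, so div: (6*(6*x)) + 3 = -33.
Step 3. [(6*(6*x)) + 3 = -33] subtract 3: x sits inside (… + 3) ⇒ sub: 6*(6*x) = -36.
Step 4. [6*(6*x) = -36] LHS = 6·(…); ÷6 both sides, so div: 6*x = -6.
Step 5. [6*x = -6] 6 out front; divide by 6 ⇒ div: x = -1.

Answer: x ∈ {-1}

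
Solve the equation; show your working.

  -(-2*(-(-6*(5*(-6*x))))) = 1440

Step 1. [-(-2*(-(-6*(5*(-6*x))))) = 1440] LHS negated; negate both sides. So neg: -2*(-(-6*(5*(-6*x)))) = -1440.
Step 2. [-2*(-(-6*(5*(-6*x)))) = -1440] -2·(inner) — divide through by -2 ⇒ div: -(-6*(5*(-6*x))) = 720.
Step 3. [-(-6*(5*(-6*x))) = 720] leading − — multiply by −1, so neg: -6*(5*(-6*x)) = -720.
Step 4. [-6*(5*(-6*x)) = -720] -6 out front; divide by -6, so div: 5*(-6*x) = 120.
Step 5. [5*(-6*x) = 120] 5 out front; divide by 5. So div: -6*x = 24.
Step 6. [-6*x = 24] -6 out front; divide by -6 ⇒ div: x = -4.

Answer: x ∈ {-4}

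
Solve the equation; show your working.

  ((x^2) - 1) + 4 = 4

Step 1. [((x^2) - 1) + 4 = 4] the outer +4 inverts by subtracting 4 ⇒ sub: (x^2) - 1 = 0.
Step 2. [(x^2) - 1 = 0] 1 comes off first (add 1). So sub: x^2 = 1.
Step 3. [x^2 = 1] √ both sides: 1 ≥ 0 gives two branches ⇒ sqrt: x = 1 or -1.

Answer: x ∈ {-1, 1}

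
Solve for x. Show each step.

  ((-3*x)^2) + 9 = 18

Step 1. [((-3*x)^2) + 9 = 18] 9 comes off first (subtract 9), so sub: (-3*x)^2 = 9.
Step 2. [(-3*x)^2 = 9] 9 ≥ 0, LHS is (·)² — take ±√ ⇒ sqrt: -3*x = 3 or -3.
Step 3. [-3*x = 3 or -3] -3·(inner) — divide through by -3 ⇒ div: x = -1 or 1.

Answer: x ∈ {-1, 1}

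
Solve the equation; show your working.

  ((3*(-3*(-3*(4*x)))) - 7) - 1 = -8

Step 1. [((3*(-3*(-3*(4*x)))) - 7) - 1 = -8] peel the -1: add 1 from each side, so sub: (3*(-3*(-3*(4*x)))) - 7 = -7.
Step 2. [(3*(-3*(-3*(4*x)))) - 7 = -7] the outer -7 inverts by adding 7, so sub: 3*(-3*(-3*(4*x))) = 0.
Step 3. [3*(-3*(-3*(4*x))) = 0] divide by the outer 3, so div: -3*(-3*(4*x)) = 0.
Step 4. [-3*(-3*(4*x)) = 0] divide by the outer -3, so div: -3*(4*x) = 0.
Step 5. [-3*(4*x) = 0] -3 out front; divide by -3, so div: 4*x = 0.
Step 6. [4*x = 0] 4 out front; divide by 4, so div: x = 0.

Answer: x ∈ {0}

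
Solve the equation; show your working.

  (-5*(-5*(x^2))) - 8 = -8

Step 1. [(-5*(-5*(x^2))) - 8 = -8] 8 comes off first (add 8), so sub: -5*(-5*(x^2)) = 0.
Step 2. [-5*(-5*(x^2)) = 0] -5·(inner) — divide through by -5 ⇒ div: -5*(x^2) = 0.
Step 3. [-5*(x^2) = 0] LHS = -5·(…); ÷-5 both sides. So div: x^2 = 0.
Step 4. [x^2 = 0] LHS squared, RHS 0 ≥ 0: apply √ (±), so sqrt: x = 0.

Answer: x ∈ {0}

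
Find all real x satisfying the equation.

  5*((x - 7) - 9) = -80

Step 1. [5*((x - 7) - 9) = -80] leading coefficient 5: divide by 5. So div: (x - 7) - 9 = -16.
Step 2. [(x - 7) - 9 = -16] add 9: x sits inside (… - 9), so sub: x - 7 = -7.
Step 3. [x - 7 = -7] add 7: x sits inside (… - 7) ⇒ sub: x = 0.

Answer: x ∈ {0}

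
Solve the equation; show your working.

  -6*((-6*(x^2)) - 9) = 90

Step 1. [-6*((-6*(x^2)) - 9) = 90] LHS = -6·(…); ÷-6 both sides, so div: (-6*(x^2)) - 9 = -15.
Step 2. [(-6*(x^2)) - 9 = -15] 9 comes off first (add 9). So sub: -6*(x^2) = -6.
Step 3. [-6*(x^2) = -6] -6·(inner) — divide through by -6, so div: x^2 = 1.
Step 4. [x^2 = 1] √ both sides: 1 ≥ 0 gives two branches, so sqrt: x = 1 or -1.

Answer: x ∈ {-1, 1}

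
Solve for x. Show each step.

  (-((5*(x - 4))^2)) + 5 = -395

Step 1. [(-((5*(x - 4))^2)) + 5 = -395] subtract 5: x sits inside (… + 5). So sub: -((5*(x - 4))^2) = -400.
Step 2. [-((5*(x - 4))^2) = -400] LHS negated; negate both sides ⇒ neg: (5*(x - 4))^2 = 400.
Step 3. [(5*(x - 4))^2 = 400] √ both sides: 400 ≥ 0 gives two branches, so sqrt: 5*(x - 4) = 20 or -20.
Step 4. [5*(x - 4) = 20 or -20] divide by the outer 5 ⇒ div: x - 4 = 4 or -4.
Step 5. [x - 4 = 4 or -4] the outer -4 inverts by adding 4, so sub: x = 8 or 0.

Answer: x ∈ {0, 8}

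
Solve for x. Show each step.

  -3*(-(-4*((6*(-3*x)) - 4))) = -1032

Step 1. [-3*(-(-4*((6*(-3*x)) - 4))) = -1032] -3·(inner) — divide through by -3, so div: -(-4*((6*(-3*x)) - 4)) = 344.
Step 2. [-(-4*((6*(-3*x)) - 4)) = 344] flip signs both sides. So neg: -4*((6*(-3*x)) - 4) = -344.
Step 3. [-4*((6*(-3*x)) - 4) = -344] LHS = -4·(…); ÷-4 both sides ⇒ div: (6*(-3*x)) - 4 = 86.
Step 4. [(6*(-3*x)) - 4 = 86] peel the -4: add 4 from each side, so sub: 6*(-3*x) = 90.
Step 5. [6*(-3*x) = 90] 6·(inner) — divide through by 6 ⇒ div: -3*x = 15.
Step 6. [-3*x = 15] divide by the outer -3. So div: x = -5.

Answer: x ∈ {-5}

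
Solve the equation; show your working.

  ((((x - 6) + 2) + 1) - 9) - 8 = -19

Step 1. [((((x - 6) + 2) + 1) - 9) - 8 = -19] add 8: x sits inside (… - 8), so sub: (((x - 6) + 2) + 1) - 9 = -11.
Step 2. [(((x - 6) + 2) + 1) - 9 = -11] peel the -9: add 9 from each side ⇒ sub: ((x - 6) + 2) + 1 = -2.
Step 3. [((x - 6) + 2) + 1 = -2] +1 is outermost — subtract 1 both sides ⇒ sub: (x - 6) + 2 = -3.
Step 4. [(x - 6) + 2 = -3] 2 comes off first (subtract 2), so sub: x - 6 = -5.
Step 5. [x - 6 = -5] peel the -6: add 6 from each side. So sub: x = 1.

Answer: x ∈ {1}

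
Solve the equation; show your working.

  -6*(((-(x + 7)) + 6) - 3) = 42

Step 1. [-6*(((-(x + 7)) + 6) - 3) = 42] leading coefficient -6: divide by -6 ⇒ div: ((-(x + 7)) + 6) - 3 = -7.
Step 2. [((-(x + 7)) + 6) - 3 = -7] the outer -3 inverts by adding 3, so sub: (-(x + 7)) + 6 = -4.
Step 3. [(-(x + 7)) + 6 = -4] the outer +6 inverts by subtracting 6 ⇒ sub: -(x + 7) = -10.
Step 4. [-(x + 7) = -10] leading − — multiply by −1, so neg: x + 7 = 10.
Step 5. [x + 7 = 10] subtract 7: x sits inside (… + 7). So sub: x = 3.

Answer: x ∈ {3}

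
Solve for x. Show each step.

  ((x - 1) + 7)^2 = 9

Step 1. [((x - 1) + 7)^2 = 9] √ both sides: 9 ≥ 0 gives two branches. So sqrt: (x - 1) + 7 = 3 or -3.
Step 2. [(x - 1) + 7 = 3 or -3] the outer +7 inverts by subtracting 7. So sub: x - 1 = -4 or -10.
Step 3. [x - 1 = -4 or -10] -1 is outermost — add 1 both sides. So sub: x = -3 or -9.

Answer: x ∈ {-9, -3}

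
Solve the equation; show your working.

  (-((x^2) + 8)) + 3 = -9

Step 1. [(-((x^2) + 8)) + 3 = -9] peel the +3: subtract 3 from each side ⇒ sub: -((x^2) + 8) = -12.
Step 2. [-((x^2) + 8) = -12] leading − — multiply by −1, so neg: (x^2) + 8 = 12.
Step 3. [(x^2) + 8 = 12] peel the +8: subtract 8 from each side ⇒ sub: x^2 = 4.
Step 4. [x^2 = 4] √ both sides: 4 ≥ 0 gives two branches. So sqrt: x = 2 or -2.

Answer: x ∈ {-2, 2}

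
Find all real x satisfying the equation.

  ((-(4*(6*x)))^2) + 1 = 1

Step 1. [((-(4*(6*x)))^2) + 1 = 1] the outer +1 inverts by subtracting 1, so sub: (-(4*(6*x)))^2 = 0.
Step 2. [(-(4*(6*x)))^2 = 0] √ both sides: 0 ≥ 0 gives two branches, so sqrt: -(4*(6*x)) = 0.
Step 3. [-(4*(6*x)) = 0] leading − — multiply by −1 ⇒ neg: 4*(6*x) = 0.
Step 4. [4*(6*x) = 0] 4 out front; divide by 4, so div: 6*x = 0.
Step 5. [6*x = 0] divide by the outer 6, so div: x = 0.

Answer: x ∈ {0}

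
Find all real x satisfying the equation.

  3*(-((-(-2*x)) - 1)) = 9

Step 1. [3*(-((-(-2*x)) - 1)) = 9] divide by the outer 3 ⇒ div: -((-(-2*x)) - 1) = 3.
Step 2. [-((-(-2*x)) - 1) = 3] flip signs both sides ⇒ neg: (-(-2*x)) - 1 = -3.
Step 3. [(-(-2*x)) - 1 = -3] 1 comes off first (add 1). So sub: -(-2*x) = -2.
Step 4. [-(-2*x) = -2] leading − — multiply by −1, so neg: -2*x = 2.
Step 5. [-2*x = 2] -2·(inner) — divide through by -2, so div: x = -1.

Answer: x ∈ {-1}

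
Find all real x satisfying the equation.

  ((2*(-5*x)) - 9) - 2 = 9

Step 1. [((2*(-5*x)) - 9) - 2 = 9] -2 is outermost — add 2 both sides ⇒ sub: (2*(-5*x)) - 9 = 11.
Step 2. [(2*(-5*x)) - 9 = 11] peel the -9: add 9 from each side ⇒ sub: 2*(-5*x) = 20.
Step 3. [2*(-5*x) = 20] leading coefficient 2: divide by 2, so div: -5*x = 10.
Step 4. [-5*x = 10] -5 out front; divide by -5, so div: x = -2.

Answer: x ∈ {-2}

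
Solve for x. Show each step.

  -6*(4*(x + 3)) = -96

Step 1. [-6*(4*(x + 3)) = -96] divide by the outer -6. So div: 4*(x + 3) = 16.
Step 2. [4*(x + 3) = 16] LHS = 4·(…); ÷4 both sides. So div: x + 3 = 4.
Step 3. [x + 3 = 4] 3 comes off first (subtract 3), so sub: x = 1.

Answer: x ∈ {1}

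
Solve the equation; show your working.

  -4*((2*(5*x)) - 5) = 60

Step 1. [-4*((2*(5*x)) - 5) = 60] LHS = -4·(…); ÷-4 both sides, so div: (2*(5*x)) - 5 = -15.
Step 2. [(2*(5*x)) - 5 = -15] peel the -5: add 5 from each side. So sub: 2*(5*x) = -10.
Step 3. [2*(5*x) = -10] 2 out front; divide by 2 ⇒ div: 5*x = -5.
Step 4. [5*x = -5] 5 out front; divide by 5. So div: x = -1.

Answer: x ∈ {-1}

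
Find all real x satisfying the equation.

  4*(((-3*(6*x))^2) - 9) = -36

Step 1. [4*(((-3*(6*x))^2) - 9) = -36] leading coefficient 4: divide by 4 ⇒ div: ((-3*(6*x))^2) - 9 = -9.
Step 2. [((-3*(6*x))^2) - 9 = -9] peel the -9: add 9 from each side ⇒ sub: (-3*(6*x))^2 = 0.
Step 3. [(-3*(6*x))^2 = 0] LHS squared, RHS 0 ≥ 0: apply √ (±), so sqrt: -3*(6*x) = 0.
Step 4. [-3*(6*x) = 0] -3 out front; divide by -3. So div: 6*x = 0.
Step 5. [6*x = 0] divide by the outer 6, so div: x = 0.

Answer: x ∈ {0}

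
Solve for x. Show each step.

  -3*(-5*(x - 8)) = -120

Step 1. [-3*(-5*(x - 8)) = -120] -3 out front; divide by -3 ⇒ div: -5*(x - 8) = 40.
Step 2. [-5*(x - 8) = 40] divide by the outer -5, so div: x - 8 = -8.
Step 3. [x - 8 = -8] peel the -8: add 8 from each side ⇒ sub: x = 0.

Answer: x ∈ {0}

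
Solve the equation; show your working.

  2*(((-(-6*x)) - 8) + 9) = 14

Step 1. [2*(((-(-6*x)) - 8) + 9) = 14] 2 out front; divide by 2. So div: ((-(-6*x)) - 8) + 9 = 7.
Step 2. [((-(-6*x)) - 8) + 9 = 7] peel the +9: subtract 9 from each side. So sub: (-(-6*x)) - 8 = -2.
Step 3. [(-(-6*x)) - 8 = -2] the outer -8 inverts by adding 8. So sub: -(-6*x) = 6.
Step 4. [-(-6*x) = 6] flip signs both sides ⇒ neg: -6*x = -6.
Step 5. [-6*x = -6] leading coefficient -6: divide by -6. So div: x = 1.

Answer: x ∈ {1}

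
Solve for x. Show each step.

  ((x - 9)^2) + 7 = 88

Step 1. [((x - 9)^2) + 7 = 88] the outer +7 inverts by subtracting 7. So sub: (x - 9)^2 = 81.
Step 2. [(x - 9)^2 = 81] 81 ≥ 0, LHS is (·)² — take ±√. So sqrt: x - 9 = 9 or -9.
Step 3. [x - 9 = 9 or -9] peel the -9: add 9 from each side, so sub: x = 18 or 0.

Answer: x ∈ {0, 18}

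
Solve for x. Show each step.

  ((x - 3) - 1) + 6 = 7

Step 1. [((x - 3) - 1) + 6 = 7] peel the +6: subtract 6 from each side. So sub: (x - 3) - 1 = 1.
Step 2. [(x - 3) - 1 = 1] -1 is outermost — add 1 both sides ⇒ sub: x - 3 = 2.
Step 3. [x - 3 = 2] add 3: x sits inside (… - 3), so sub: x = 5.

Answer: x ∈ {5}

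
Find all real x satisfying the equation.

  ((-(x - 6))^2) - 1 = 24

Step 1. [((-(x - 6))^2) - 1 = 24] peel the -1: add 1 from each side, so sub: (-(x - 6))^2 = 25.
Step 2. [(-(x - 6))^2 = 25] LHS squared, RHS 25 ≥ 0: apply √ (±). So sqrt: -(x - 6) = 5 or -5.
Step 3. [-(x - 6) = 5 or -5] LHS negated; negate both sides, so neg: x - 6 = -5 or 5.
Step 4. [x - 6 = -5 or 5] peel the -6: add 6 from each side, so sub: x = 1 or 11.

Answer: x ∈ {1, 11}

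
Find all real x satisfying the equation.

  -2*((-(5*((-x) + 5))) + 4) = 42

Step 1. [-2*((-(5*((-x) + 5))) + 4) = 42] -2 out front; divide by -2. So div: (-(5*((-x) + 5))) + 4 = -21.
Step 2. [(-(5*((-x) + 5))) + 4 = -21] 4 comes off first (subtract 4) ⇒ sub: -(5*((-x) + 5)) = -25.
Step 3. [-(5*((-x) + 5)) = -25] flip signs both sides, so neg: 5*((-x) + 5) = 25.
Step 4. [5*((-x) + 5) = 25] divide by the outer 5. So div: (-x) + 5 = 5.
Step 5. [(-x) + 5 = 5] peel the +5: subtract 5 from each side. So sub: -x = 0.
Step 6. [-x = 0] leading − — multiply by −1. So neg: x = 0.

Answer: x ∈ {0}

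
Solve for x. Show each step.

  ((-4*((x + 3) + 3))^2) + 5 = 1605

Step 1. [((-4*((x + 3) + 3))^2) + 5 = 1605] the outer +5 inverts by subtracting 5. So sub: (-4*((x + 3) + 3))^2 = 1600.
Step 2. [(-4*((x + 3) + 3))^2 = 1600] 1600 ≥ 0, LHS is (·)² — take ±√, so sqrt: -4*((x + 3) + 3) = 40 or -40.
Step 3. [-4*((x + 3) + 3) = 40 or -40] LHS = -4·(…); ÷-4 both sides, so div: (x + 3) + 3 = -10 or 10.
Step 4. [(x + 3) + 3 = -10 or 10] +3 is outermost — subtract 3 both sides, so sub: x + 3 = -13 or 7.
Step 5. [x + 3 = -13 or 7] +3 is outermost — subtract 3 both sides ⇒ sub: x = -16 or 4.

Answer: x ∈ {-16, 4}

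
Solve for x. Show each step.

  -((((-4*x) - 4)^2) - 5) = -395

Step 1. [-((((-4*x) - 4)^2) - 5) = -395] LHS negated; negate both sides. So neg: (((-4*x) - 4)^2) - 5 = 395.
Step 2. [(((-4*x) - 4)^2) - 5 = 395] peel the -5: add 5 from each side, so sub: ((-4*x) - 4)^2 = 400.
Step 3. [((-4*x) - 4)^2 = 400] 400 ≥ 0, LHS is (·)² — take ±√. So sqrt: (-4*x) - 4 = 20 or -20.
Step 4. [(-4*x) - 4 = 20 or -20] 4 comes off first (add 4). So sub: -4*x = 24 or -16.
Step 5. [-4*x = 24 or -16] -4 out front; divide by -4. So div: x = -6 or 4.

Answer: x ∈ {-6, 4}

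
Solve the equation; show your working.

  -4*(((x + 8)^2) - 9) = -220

Step 1. [-4*(((x + 8)^2) - 9) = -220] LHS = -4·(…); ÷-4 both sides. So div: ((x + 8)^2) - 9 = 55.
Step 2. [((x + 8)^2) - 9 = 55] 9 comes off first (add 9). So sub: (x + 8)^2 = 64.
Step 3. [(x + 8)^2 = 64] LHS squared, RHS 64 ≥ 0: apply √ (±), so sqrt: x + 8 = 8 or -8.
Step 4. [x + 8 = 8 or -8] peel the +8: subtract 8 from each side, so sub: x = 0 or -16.

Answer: x ∈ {-16, 0}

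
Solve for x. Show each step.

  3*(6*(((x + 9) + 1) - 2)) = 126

Step 1. [3*(6*(((x + 9) + 1) - 2)) = 126] LHS = 3·(…); ÷3 both sides. So div: 6*(((x + 9) + 1) - 2) = 42.
Step 2. [6*(((x + 9) + 1) - 2) = 42] divide by the outer 6 ⇒ div: ((x + 9) + 1) - 2 = 7.
Step 3. [((x + 9) + 1) - 2 = 7] -2 is outermost — add 2 both sides. So sub: (x + 9) + 1 = 9.
Step 4. [(x + 9) + 1 = 9] subtract 1: x sits inside (… + 1). So sub: x + 9 = 8.
Step 5. [x + 9 = 8] the outer +9 inverts by subtracting 9, so sub: x = -1.

Answer: x ∈ {-1}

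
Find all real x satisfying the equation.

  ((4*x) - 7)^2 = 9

Step 1. [((4*x) - 7)^2 = 9] 9 ≥ 0, LHS is (·)² — take ±√. So sqrt: (4*x) - 7 = 3 or -3.
Step 2. [(4*x) - 7 = 3 or -3] the outer -7 inverts by adding 7, so sub: 4*x = 10 or 4.
Step 3. [4*x = 10 or 4] 4·(inner) — divide through by 4, so div: x = 5/2 or 1.

Answer: x ∈ {1, 5/2}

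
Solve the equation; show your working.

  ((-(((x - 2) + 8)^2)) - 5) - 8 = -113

Step 1. [((-(((x - 2) + 8)^2)) - 5) - 8 = -113] -8 is outermost — add 8 both sides, so sub: (-(((x - 2) + 8)^2)) - 5 = -105.
Step 2. [(-(((x - 2) + 8)^2)) - 5 = -105] add 5: x sits inside (… - 5). So sub: -(((x - 2) + 8)^2) = -100.
Step 3. [-(((x - 2) + 8)^2) = -100] LHS negated; negate both sides, so neg: ((x - 2) + 8)^2 = 100.
Step 4. [((x - 2) + 8)^2 = 100] 100 ≥ 0, LHS is (·)² — take ±√ ⇒ sqrt: (x - 2) + 8 = 10 or -10.
Step 5. [(x - 2) + 8 = 10 or -10] 8 comes off first (subtract 8), so sub: x - 2 = 2 or -18.
Step 6. [x - 2 = 2 or -18] 2 comes off first (add 2) ⇒ sub: x = 4 or -16.

Answer: x ∈ {-16, 4}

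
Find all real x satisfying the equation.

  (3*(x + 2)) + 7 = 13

Step 1. [(3*(x + 2)) + 7 = 13] +7 is outermost — subtract 7 both sides. So sub: 3*(x + 2) = 6.
Step 2. [3*(x + 2) = 6] divide by the outer 3. So div: x + 2 = 2.
Step 3. [x + 2 = 2] +2 is outermost — subtract 2 both sides. So sub: x = 0.

Answer: x ∈ {0}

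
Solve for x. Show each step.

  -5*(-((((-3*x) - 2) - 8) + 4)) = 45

Step 1. [-5*(-((((-3*x) - 2) - 8) + 4)) = 45] -5 out front; divide by -5 ⇒ div: -((((-3*x) - 2) - 8) + 4) = -9.
Step 2. [-((((-3*x) - 2) - 8) + 4) = -9] leading − — multiply by −1 ⇒ neg: (((-3*x) - 2) - 8) + 4 = 9.
Step 3. [(((-3*x) - 2) - 8) + 4 = 9] 4 comes off first (subtract 4), so sub: ((-3*x) - 2) - 8 = 5.
Step 4. [((-3*x) - 2) - 8 = 5] peel the -8: add 8 from each side ⇒ sub: (-3*x) - 2 = 13.
Step 5. [(-3*x) - 2 = 13] the outer -2 inverts by adding 2. So sub: -3*x = 15.
Step 6. [-3*x = 15] divide by the outer -3, so div: x = -5.

Answer: x ∈ {-5}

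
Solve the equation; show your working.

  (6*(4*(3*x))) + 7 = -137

Step 1. [(6*(4*(3*x))) + 7 = -137] peel the +7: subtract 7 from each side ⇒ sub: 6*(4*(3*x)) = -144.
Step 2. [6*(4*(3*x)) = -144] LHS = 6·(…); ÷6 both sides ⇒ div: 4*(3*x) = -24.
Step 3. [4*(3*x) = -24] 4 out front; divide by 4, so div: 3*x = -6.
Step 4. [3*x = -6] leading coefficient 3: divide by 3 ⇒ div: x = -2.

Answer: x ∈ {-2}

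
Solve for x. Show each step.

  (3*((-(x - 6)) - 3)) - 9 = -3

Step 1. [(3*((-(x - 6)) - 3)) - 9 = -3] 3 | LHS and 3 | -3: pull 3 out. So factor: ((-(x - 6)) - 3) - 3 = -1.
Step 2. [((-(x - 6)) - 3) - 3 = -1] add 3: x sits inside (… - 3), so sub: (-(x - 6)) - 3 = 2.
Step 3. [(-(x - 6)) - 3 = 2] peel the -3: add 3 from each side ⇒ sub: -(x - 6) = 5.
Step 4. [-(x - 6) = 5] LHS negated; negate both sides, so neg: x - 6 = -5.
Step 5. [x - 6 = -5] peel the -6: add 6 from each side, so sub: x = 1.

Answer: x ∈ {1}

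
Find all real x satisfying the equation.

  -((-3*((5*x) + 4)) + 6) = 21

Step 1. [-((-3*((5*x) + 4)) + 6) = 21] flip signs both sides, so neg: (-3*((5*x) + 4)) + 6 = -21.
Step 2. [(-3*((5*x) + 4)) + 6 = -21] subtract 6: x sits inside (… + 6). So sub: -3*((5*x) + 4) = -27.
Step 3. [-3*((5*x) + 4) = -27] leading coefficient -3: divide by -3 ⇒ div: (5*x) + 4 = 9.
Step 4. [(5*x) + 4 = 9] peel the +4: subtract 4 from each side ⇒ sub: 5*x = 5.
Step 5. [5*x = 5] divide by the outer 5 ⇒ div: x = 1.

Answer: x ∈ {1}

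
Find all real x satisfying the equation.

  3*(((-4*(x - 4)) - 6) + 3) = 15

Step 1. [3*(((-4*(x - 4)) - 6) + 3) = 15] leading coefficient 3: divide by 3, so div: ((-4*(x - 4)) - 6) + 3 = 5.
Step 2. [((-4*(x - 4)) - 6) + 3 = 5] +3 is outermost — subtract 3 both sides. So sub: (-4*(x - 4)) - 6 = 2.
Step 3. [(-4*(x - 4)) - 6 = 2] peel the -6: add 6 from each side ⇒ sub: -4*(x - 4) = 8.
Step 4. [-4*(x - 4) = 8] leading coefficient -4: divide by -4. So div: x - 4 = -2.
Step 5. [x - 4 = -2] peel the -4: add 4 from each side, so sub: x = 2.

Answer: x ∈ {2}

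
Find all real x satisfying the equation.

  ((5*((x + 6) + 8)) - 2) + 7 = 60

Step 1. [((5*((x + 6) + 8)) - 2) + 7 = 60] subtract 7: x sits inside (… + 7), so sub: (5*((x + 6) + 8)) - 2 = 53.
Step 2. [(5*((x + 6) + 8)) - 2 = 53] add 2: x sits inside (… - 2), so sub: 5*((x + 6) + 8) = 55.
Step 3. [5*((x + 6) + 8) = 55] divide by the outer 5, so div: (x + 6) + 8 = 11.
Step 4. [(x + 6) + 8 = 11] peel the +8: subtract 8 from each side. So sub: x + 6 = 3.
Step 5. [x + 6 = 3] 6 comes off first (subtract 6). So sub: x = -3.

Answer: x ∈ {-3}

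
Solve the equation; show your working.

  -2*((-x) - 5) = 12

Step 1. [-2*((-x) - 5) = 12] leading coefficient -2: divide by -2, so div: (-x) - 5 = -6.
Step 2. [(-x) - 5 = -6] -5 is outermost — add 5 both sides, so sub: -x = -1.
Step 3. [-x = -1] flip signs both sides. So neg: x = 1.

Answer: x ∈ {1}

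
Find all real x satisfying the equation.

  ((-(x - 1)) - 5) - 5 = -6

Step 1. [((-(x - 1)) - 5) - 5 = -6] -5 is outermost — add 5 both sides, so sub: (-(x - 1)) - 5 = -1.
Step 2. [(-(x - 1)) - 5 = -1] peel the -5: add 5 from each side ⇒ sub: -(x - 1) = 4.
Step 3. [-(x - 1) = 4] flip signs both sides, so neg: x - 1 = -4.
Step 4. [x - 1 = -4] add 1: x sits inside (… - 1), so sub: x = -3.

Answer: x ∈ {-3}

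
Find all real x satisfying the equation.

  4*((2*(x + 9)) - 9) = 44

Step 1. [4*((2*(x + 9)) - 9) = 44] leading coefficient 4: divide by 4 ⇒ div: (2*(x + 9)) - 9 = 11.
Step 2. [(2*(x + 9)) - 9 = 11] add 9: x sits inside (… - 9), so sub: 2*(x + 9) = 20.
Step 3. [2*(x + 9) = 20] 2·(inner) — divide through by 2. So div: x + 9 = 10.
Step 4. [x + 9 = 10] the outer +9 inverts by subtracting 9, so sub: x = 1.

Answer: x ∈ {1}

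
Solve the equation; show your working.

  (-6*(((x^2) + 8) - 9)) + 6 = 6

Step 1. [(-6*(((x^2) + 8) - 9)) + 6 = 6] 6 comes off first (subtract 6) ⇒ sub: -6*(((x^2) + 8) - 9) = 0.
Step 2. [-6*(((x^2) + 8) - 9) = 0] leading coefficient -6: divide by -6 ⇒ div: ((x^2) + 8) - 9 = 0.
Step 3. [((x^2) + 8) - 9 = 0] the outer -9 inverts by adding 9, so sub: (x^2) + 8 = 9.
Step 4. [(x^2) + 8 = 9] peel the +8: subtract 8 from each side. So sub: x^2 = 1.
Step 5. [x^2 = 1] √ both sides: 1 ≥ 0 gives two branches. So sqrt: x = 1 or -1.

Answer: x ∈ {-1, 1}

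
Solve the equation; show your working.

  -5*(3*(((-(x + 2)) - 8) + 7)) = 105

Step 1. [-5*(3*(((-(x + 2)) - 8) + 7)) = 105] -5 out front; divide by -5 ⇒ div: 3*(((-(x + 2)) - 8) + 7) = -21.
Step 2. [3*(((-(x + 2)) - 8) + 7) = -21] leading coefficient 3: divide by 3 ⇒ div: ((-(x + 2)) - 8) + 7 = -7.
Step 3. [((-(x + 2)) - 8) + 7 = -7] peel the +7: subtract 7 from each side ⇒ sub: (-(x + 2)) - 8 = -14.
Step 4. [(-(x + 2)) - 8 = -14] 8 comes off first (add 8) ⇒ sub: -(x + 2) = -6.
Step 5. [-(x + 2) = -6] leading − — multiply by −1. So neg: x + 2 = 6.
Step 6. [x + 2 = 6] 2 comes off first (subtract 2) ⇒ sub: x = 4.

Answer: x ∈ {4}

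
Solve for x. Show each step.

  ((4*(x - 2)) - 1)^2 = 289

Step 1. [((4*(x - 2)) - 1)^2 = 289] LHS squared, RHS 289 ≥ 0: apply √ (±) ⇒ sqrt: (4*(x - 2)) - 1 = 17 or -17.
Step 2. [(4*(x - 2)) - 1 = 17 or -17] the outer -1 inverts by adding 1. So sub: 4*(x - 2) = 18 or -16.
Step 3. [4*(x - 2) = 18 or -16] 4 out front; divide by 4, so div: x - 2 = 9/2 or -4.
Step 4. [x - 2 = 9/2 or -4] add 2: x sits inside (… - 2) ⇒ sub: x = 13/2 or -2.

Answer: x ∈ {-2, 13/2}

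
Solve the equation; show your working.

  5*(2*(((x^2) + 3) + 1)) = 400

Step 1. [5*(2*(((x^2) + 3) + 1)) = 400] 5·(inner) — divide through by 5. So div: 2*(((x^2) + 3) + 1) = 80.
Step 2. [2*(((x^2) + 3) + 1) = 80] LHS = 2·(…); ÷2 both sides ⇒ div: ((x^2) + 3) + 1 = 40.
Step 3. [((x^2) + 3) + 1 = 40] the outer +1 inverts by subtracting 1, so sub: (x^2) + 3 = 39.
Step 4. [(x^2) + 3 = 39] peel the +3: subtract 3 from each side. So sub: x^2 = 36.
Step 5. [x^2 = 36] 36 ≥ 0, LHS is (·)² — take ±√. So sqrt: x = 6 or -6.

Answer: x ∈ {-6, 6}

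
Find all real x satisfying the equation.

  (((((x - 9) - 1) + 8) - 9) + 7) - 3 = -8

Step 1. [(((((x - 9) - 1) + 8) - 9) + 7) - 3 = -8] the outer -3 inverts by adding 3. So sub: ((((x - 9) - 1) + 8) - 9) + 7 = -5.
Step 2. [((((x - 9) - 1) + 8) - 9) + 7 = -5] peel the +7: subtract 7 from each side, so sub: (((x - 9) - 1) + 8) - 9 = -12.
Step 3. [(((x - 9) - 1) + 8) - 9 = -12] peel the -9: add 9 from each side. So sub: ((x - 9) - 1) + 8 = -3.
Step 4. [((x - 9) - 1) + 8 = -3] peel the +8: subtract 8 from each side. So sub: (x - 9) - 1 = -11.
Step 5. [(x - 9) - 1 = -11] the outer -1 inverts by adding 1 ⇒ sub: x - 9 = -10.
Step 6. [x - 9 = -10] peel the -9: add 9 from each side, so sub: x = -1.

Answer: x ∈ {-1}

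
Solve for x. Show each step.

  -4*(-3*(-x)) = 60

Step 1. [-4*(-3*(-x)) = 60] -4 out front; divide by -4 ⇒ div: -3*(-x) = -15.
Step 2. [-3*(-x) = -15] LHS = -3·(…); ÷-3 both sides ⇒ div: -x = 5.
Step 3. [-x = 5] LHS negated; negate both sides, so neg: x = -5.

Answer: x ∈ {-5}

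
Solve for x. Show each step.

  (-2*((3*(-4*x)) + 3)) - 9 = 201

Step 1. [(-2*((3*(-4*x)) + 3)) - 9 = 201] 9 comes off first (add 9), so sub: -2*((3*(-4*x)) + 3) = 210.
Step 2. [-2*((3*(-4*x)) + 3) = 210] -2·(inner) — divide through by -2, so div: (3*(-4*x)) + 3 = -105.
Step 3. [(3*(-4*x)) + 3 = -105] common factor 3 (LHS and -105) — divide through ⇒ factor: (-4*x) + 1 = -35.
Step 4. [(-4*x) + 1 = -35] peel the +1: subtract 1 from each side, so sub: -4*x = -36.
Step 5. [-4*x = -36] divide by the outer -4 ⇒ div: x = 9.

Answer: x ∈ {9}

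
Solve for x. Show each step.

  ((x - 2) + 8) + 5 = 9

Step 1. [((x - 2) + 8) + 5 = 9] peel the +5: subtract 5 from each side, so sub: (x - 2) + 8 = 4.
Step 2. [(x - 2) + 8 = 4] 8 comes off first (subtract 8), so sub: x - 2 = -4.
Step 3. [x - 2 = -4] -2 is outermost — add 2 both sides. So sub: x = -2.

Answer: x ∈ {-2}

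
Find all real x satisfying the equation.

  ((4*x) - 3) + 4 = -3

Step 1. [((4*x) - 3) + 4 = -3] +4 is outermost — subtract 4 both sides. So sub: (4*x) - 3 = -7.
Step 2. [(4*x) - 3 = -7] add 3: x sits inside (… - 3) ⇒ sub: 4*x = -4.
Step 3. [4*x = -4] LHS = 4·(…); ÷4 both sides, so div: x = -1.

Answer: x ∈ {-1}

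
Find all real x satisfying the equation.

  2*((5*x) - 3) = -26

Step 1. [2*((5*x) - 3) = -26] divide by the outer 2. So div: (5*x) - 3 = -13.
Step 2. [(5*x) - 3 = -13] peel the -3: add 3 from each side ⇒ sub: 5*x = -10.
Step 3. [5*x = -10] 5·(inner) — divide through by 5 ⇒ div: x = -2.

Answer: x ∈ {-2}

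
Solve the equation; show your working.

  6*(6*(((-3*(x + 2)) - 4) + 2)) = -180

Step 1. [6*(6*(((-3*(x + 2)) - 4) + 2)) = -180] 6·(inner) — divide through by 6. So div: 6*(((-3*(x + 2)) - 4) + 2) = -30.
Step 2. [6*(((-3*(x + 2)) - 4) + 2) = -30] LHS = 6·(…); ÷6 both sides. So div: ((-3*(x + 2)) - 4) + 2 = -5.
Step 3. [((-3*(x + 2)) - 4) + 2 = -5] subtract 2: x sits inside (… + 2) ⇒ sub: (-3*(x + 2)) - 4 = -7.
Step 4. [(-3*(x + 2)) - 4 = -7] the outer -4 inverts by adding 4 ⇒ sub: -3*(x + 2) = -3.
Step 5. [-3*(x + 2) = -3] -3·(inner) — divide through by -3, so div: x + 2 = 1.
Step 6. [x + 2 = 1] +2 is outermost — subtract 2 both sides, so sub: x = -1.

Answer: x ∈ {-1}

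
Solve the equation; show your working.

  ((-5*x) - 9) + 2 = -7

Step 1. [((-5*x) - 9) + 2 = -7] peel the +2: subtract 2 from each side, so sub: (-5*x) - 9 = -9.
Step 2. [(-5*x) - 9 = -9] -9 is outermost — add 9 both sides, so sub: -5*x = 0.
Step 3. [-5*x = 0] leading coefficient -5: divide by -5 ⇒ div: x = 0.

Answer: x ∈ {0}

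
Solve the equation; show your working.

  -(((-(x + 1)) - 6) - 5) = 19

Step 1. [-(((-(x + 1)) - 6) - 5) = 19] flip signs both sides. So neg: ((-(x + 1)) - 6) - 5 = -19.
Step 2. [((-(x + 1)) - 6) - 5 = -19] the outer -5 inverts by adding 5. So sub: (-(x + 1)) - 6 = -14.
Step 3. [(-(x + 1)) - 6 = -14] add 6: x sits inside (… - 6) ⇒ sub: -(x + 1) = -8.
Step 4. [-(x + 1) = -8] leading − — multiply by −1, so neg: x + 1 = 8.
Step 5. [x + 1 = 8] 1 comes off first (subtract 1), so sub: x = 7.

Answer: x ∈ {7}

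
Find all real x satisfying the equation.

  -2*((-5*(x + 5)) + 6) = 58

Step 1. [-2*((-5*(x + 5)) + 6) = 58] LHS = -2·(…); ÷-2 both sides ⇒ div: (-5*(x + 5)) + 6 = -29.
Step 2. [(-5*(x + 5)) + 6 = -29] 6 comes off first (subtract 6) ⇒ sub: -5*(x + 5) = -35.
Step 3. [-5*(x + 5) = -35] leading coefficient -5: divide by -5 ⇒ div: x + 5 = 7.
Step 4. [x + 5 = 7] subtract 5: x sits inside (… + 5), so sub: x = 2.

Answer: x ∈ {2}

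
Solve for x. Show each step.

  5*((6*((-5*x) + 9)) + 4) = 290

Step 1. [5*((6*((-5*x) + 9)) + 4) = 290] LHS = 5·(…); ÷5 both sides. So div: (6*((-5*x) + 9)) + 4 = 58.
Step 2. [(6*((-5*x) + 9)) + 4 = 58] subtract 4: x sits inside (… + 4), so sub: 6*((-5*x) + 9) = 54.
Step 3. [6*((-5*x) + 9) = 54] 6 out front; divide by 6. So div: (-5*x) + 9 = 9.
Step 4. [(-5*x) + 9 = 9] peel the +9: subtract 9 from each side, so sub: -5*x = 0.
Step 5. [-5*x = 0] leading coefficient -5: divide by -5 ⇒ div: x = 0.

Answer: x ∈ {0}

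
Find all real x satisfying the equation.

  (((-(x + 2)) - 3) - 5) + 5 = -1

Step 1. [(((-(x + 2)) - 3) - 5) + 5 = -1] subtract 5: x sits inside (… + 5) ⇒ sub: ((-(x + 2)) - 3) - 5 = -6.
Step 2. [((-(x + 2)) - 3) - 5 = -6] add 5: x sits inside (… - 5). So sub: (-(x + 2)) - 3 = -1.
Step 3. [(-(x + 2)) - 3 = -1] 3 comes off first (add 3). So sub: -(x + 2) = 2.
Step 4. [-(x + 2) = 2] LHS negated; negate both sides ⇒ neg: x + 2 = -2.
Step 5. [x + 2 = -2] 2 comes off first (subtract 2) ⇒ sub: x = -4.

Answer: x ∈ {-4}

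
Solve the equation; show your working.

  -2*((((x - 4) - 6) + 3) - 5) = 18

Step 1. [-2*((((x - 4) - 6) + 3) - 5) = 18] -2 out front; divide by -2 ⇒ div: (((x - 4) - 6) + 3) - 5 = -9.
Step 2. [(((x - 4) - 6) + 3) - 5 = -9] add 5: x sits inside (… - 5), so sub: ((x - 4) - 6) + 3 = -4.
Step 3. [((x - 4) - 6) + 3 = -4] +3 is outermost — subtract 3 both sides. So sub: (x - 4) - 6 = -7.
Step 4. [(x - 4) - 6 = -7] 6 comes off first (add 6), so sub: x - 4 = -1.
Step 5. [x - 4 = -1] peel the -4: add 4 from each side. So sub: x = 3.

Answer: x ∈ {3}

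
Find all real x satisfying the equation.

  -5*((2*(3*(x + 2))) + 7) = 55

Step 1. [-5*((2*(3*(x + 2))) + 7) = 55] leading coefficient -5: divide by -5. So div: (2*(3*(x + 2))) + 7 = -11.
Step 2. [(2*(3*(x + 2))) + 7 = -11] the outer +7 inverts by subtracting 7, so sub: 2*(3*(x + 2)) = -18.
Step 3. [2*(3*(x + 2)) = -18] divide by the outer 2, so div: 3*(x + 2) = -9.
Step 4. [3*(x + 2) = -9] divide by the outer 3. So div: x + 2 = -3.
Step 5. [x + 2 = -3] 2 comes off first (subtract 2). So sub: x = -5.

Answer: x ∈ {-5}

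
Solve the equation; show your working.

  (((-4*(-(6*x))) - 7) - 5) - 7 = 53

Step 1. [(((-4*(-(6*x))) - 7) - 5) - 7 = 53] the outer -7 inverts by adding 7, so sub: ((-4*(-(6*x))) - 7) - 5 = 60.
Step 2. [((-4*(-(6*x))) - 7) - 5 = 60] the outer -5 inverts by adding 5. So sub: (-4*(-(6*x))) - 7 = 65.
Step 3. [(-4*(-(6*x))) - 7 = 65] the outer -7 inverts by adding 7. So sub: -4*(-(6*x)) = 72.
Step 4. [-4*(-(6*x)) = 72] divide by the outer -4. So div: -(6*x) = -18.
Step 5. [-(6*x) = -18] leading − — multiply by −1. So neg: 6*x = 18.
Step 6. [6*x = 18] 6 out front; divide by 6. So div: x = 3.

Answer: x ∈ {3}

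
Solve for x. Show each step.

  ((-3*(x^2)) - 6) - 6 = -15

Step 1. [((-3*(x^2)) - 6) - 6 = -15] -6 is outermost — add 6 both sides, so sub: (-3*(x^2)) - 6 = -9.
Step 2. [(-3*(x^2)) - 6 = -9] -3 | LHS and -3 | -9: pull -3 out, so factor: (x^2) + 2 = 3.
Step 3. [(x^2) + 2 = 3] peel the +2: subtract 2 from each side, so sub: x^2 = 1.
Step 4. [x^2 = 1] √ both sides: 1 ≥ 0 gives two branches ⇒ sqrt: x = 1 or -1.

Answer: x ∈ {-1, 1}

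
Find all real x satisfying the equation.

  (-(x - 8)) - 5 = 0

Step 1. [(-(x - 8)) - 5 = 0] -5 is outermost — add 5 both sides ⇒ sub: -(x - 8) = 5.
Step 2. [-(x - 8) = 5] LHS negated; negate both sides ⇒ neg: x - 8 = -5.
Step 3. [x - 8 = -5] 8 comes off first (add 8). So sub: x = 3.

Answer: x ∈ {3}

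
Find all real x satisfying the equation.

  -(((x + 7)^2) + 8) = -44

Step 1. [-(((x + 7)^2) + 8) = -44] leading − — multiply by −1. So neg: ((x + 7)^2) + 8 = 44.
Step 2. [((x + 7)^2) + 8 = 44] peel the +8: subtract 8 from each side. So sub: (x + 7)^2 = 36.
Step 3. [(x + 7)^2 = 36] 36 ≥ 0, LHS is (·)² — take ±√ ⇒ sqrt: x + 7 = 6 or -6.
Step 4. [x + 7 = 6 or -6] 7 comes off first (subtract 7). So sub: x = -1 or -13.

Answer: x ∈ {-13, -1}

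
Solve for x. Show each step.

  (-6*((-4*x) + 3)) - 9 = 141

Step 1. [(-6*((-4*x) + 3)) - 9 = 141] 9 comes off first (add 9), so sub: -6*((-4*x) + 3) = 150.
Step 2. [-6*((-4*x) + 3) = 150] divide by the outer -6 ⇒ div: (-4*x) + 3 = -25.
Step 3. [(-4*x) + 3 = -25] 3 comes off first (subtract 3). So sub: -4*x = -28.
Step 4. [-4*x = -28] -4·(inner) — divide through by -4. So div: x = 7.

Answer: x ∈ {7}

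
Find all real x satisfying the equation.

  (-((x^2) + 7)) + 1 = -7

Step 1. [(-((x^2) + 7)) + 1 = -7] subtract 1: x sits inside (… + 1). So sub: -((x^2) + 7) = -8.
Step 2. [-((x^2) + 7) = -8] LHS negated; negate both sides ⇒ neg: (x^2) + 7 = 8.
Step 3. [(x^2) + 7 = 8] +7 is outermost — subtract 7 both sides. So sub: x^2 = 1.
Step 4. [x^2 = 1] √ both sides: 1 ≥ 0 gives two branches ⇒ sqrt: x = 1 or -1.

Answer: x ∈ {-1, 1}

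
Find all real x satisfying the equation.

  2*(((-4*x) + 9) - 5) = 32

Step 1. [2*(((-4*x) + 9) - 5) = 32] 2 out front; divide by 2. So div: ((-4*x) + 9) - 5 = 16.
Step 2. [((-4*x) + 9) - 5 = 16] -5 is outermost — add 5 both sides. So sub: (-4*x) + 9 = 21.
Step 3. [(-4*x) + 9 = 21] subtract 9: x sits inside (… + 9), so sub: -4*x = 12.
Step 4. [-4*x = 12] -4 out front; divide by -4 ⇒ div: x = -3.

Answer: x ∈ {-3}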